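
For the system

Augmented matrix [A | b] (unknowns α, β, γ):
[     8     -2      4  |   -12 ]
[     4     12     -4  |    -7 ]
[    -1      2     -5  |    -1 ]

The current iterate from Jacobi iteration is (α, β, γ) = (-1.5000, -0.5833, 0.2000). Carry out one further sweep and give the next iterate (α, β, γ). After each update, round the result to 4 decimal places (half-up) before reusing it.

One sweep:
  α = (-12 - (-2)·-0.5833 - (4)·0.2000) / (8) = -1.7458
  β = (-7 - (4)·-1.5000 - (-4)·0.2000) / (12) = -0.0167
  γ = (-1 - (-1)·-1.5000 - (2)·-0.5833) / (-5) = 0.2667

(-1.7458, -0.0167, 0.2667)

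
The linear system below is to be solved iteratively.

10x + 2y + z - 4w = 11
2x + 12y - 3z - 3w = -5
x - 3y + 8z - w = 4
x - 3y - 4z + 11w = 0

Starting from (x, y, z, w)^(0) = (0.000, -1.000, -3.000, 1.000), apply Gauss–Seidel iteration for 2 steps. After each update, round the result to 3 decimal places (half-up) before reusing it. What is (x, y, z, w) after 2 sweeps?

Iteration 1:
  x = (11 - (2)·-1.000 - (1)·-3.000 - (-4)·1.000) / (10) = 2.000
  y = (-5 - (2)·2.000 - (-3)·-3.000 - (-3)·1.000) / (12) = -1.250
  z = (4 - (1)·2.000 - (-3)·-1.250 - (-1)·1.000) / (8) = -0.094
  w = (0 - (1)·2.000 - (-3)·-1.250 - (-4)·-0.094) / (11) = -0.557
Iteration 2:
  x = (11 - (2)·-1.250 - (1)·-0.094 - (-4)·-0.557) / (10) = 1.137
  y = (-5 - (2)·1.137 - (-3)·-0.094 - (-3)·-0.557) / (12) = -0.769
  z = (4 - (1)·1.137 - (-3)·-0.769 - (-1)·-0.557) / (8) = 0.000
  w = (0 - (1)·1.137 - (-3)·-0.769 - (-4)·0.000) / (11) = -0.313

(1.137, -0.769, 0.000, -0.313)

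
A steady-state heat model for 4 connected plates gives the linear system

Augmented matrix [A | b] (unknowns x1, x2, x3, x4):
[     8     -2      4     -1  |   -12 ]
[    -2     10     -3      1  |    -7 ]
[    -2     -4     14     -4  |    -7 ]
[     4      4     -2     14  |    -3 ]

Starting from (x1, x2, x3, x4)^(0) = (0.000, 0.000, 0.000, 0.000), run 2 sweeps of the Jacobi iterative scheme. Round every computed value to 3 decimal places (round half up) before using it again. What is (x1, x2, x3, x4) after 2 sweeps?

Iteration 1:
  x1 = (-12 - (-2)·0.000 - (4)·0.000 - (-1)·0.000) / (8) = -1.500
  x2 = (-7 - (-2)·0.000 - (-3)·0.000 - (1)·0.000) / (10) = -0.700
  x3 = (-7 - (-2)·0.000 - (-4)·0.000 - (-4)·0.000) / (14) = -0.500
  x4 = (-3 - (4)·0.000 - (4)·0.000 - (-2)·0.000) / (14) = -0.214
Iteration 2:
  x1 = (-12 - (-2)·-0.700 - (4)·-0.500 - (-1)·-0.214) / (8) = -1.452
  x2 = (-7 - (-2)·-1.500 - (-3)·-0.500 - (1)·-0.214) / (10) = -1.129
  x3 = (-7 - (-2)·-1.500 - (-4)·-0.700 - (-4)·-0.214) / (14) = -0.975
  x4 = (-3 - (4)·-1.500 - (4)·-0.700 - (-2)·-0.500) / (14) = 0.343

(-1.452, -1.129, -0.975, 0.343)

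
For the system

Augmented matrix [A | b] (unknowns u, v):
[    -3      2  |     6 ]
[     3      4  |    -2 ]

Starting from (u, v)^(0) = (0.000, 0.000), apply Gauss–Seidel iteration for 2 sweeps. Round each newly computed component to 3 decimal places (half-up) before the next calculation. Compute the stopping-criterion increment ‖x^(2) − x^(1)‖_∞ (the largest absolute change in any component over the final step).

0.667

Iteration 1:
  u = (6 - (2)·0.000) / (-3) = -2.000
  v = (-2 - (3)·-2.000) / (4) = 1.000
Iteration 2:
  u = (6 - (2)·1.000) / (-3) = -1.333
  v = (-2 - (3)·-1.333) / (4) = 0.500
Change: (0.667, -0.500) → max |·| = 0.667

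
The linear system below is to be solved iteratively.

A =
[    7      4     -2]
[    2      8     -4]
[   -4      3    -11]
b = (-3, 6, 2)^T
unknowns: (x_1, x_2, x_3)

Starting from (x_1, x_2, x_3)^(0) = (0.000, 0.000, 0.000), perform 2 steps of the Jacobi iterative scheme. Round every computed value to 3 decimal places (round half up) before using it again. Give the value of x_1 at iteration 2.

Iteration 1:
  x_1 = (-3 - (4)·0.000 - (-2)·0.000) / (7) = -0.429
  x_2 = (6 - (2)·0.000 - (-4)·0.000) / (8) = 0.750
  x_3 = (2 - (-4)·0.000 - (3)·0.000) / (-11) = -0.182
Iteration 2:
  x_1 = (-3 - (4)·0.750 - (-2)·-0.182) / (7) = -0.909
  x_2 = (6 - (2)·-0.429 - (-4)·-0.182) / (8) = 0.766
  x_3 = (2 - (-4)·-0.429 - (3)·0.750) / (-11) = 0.179

-0.909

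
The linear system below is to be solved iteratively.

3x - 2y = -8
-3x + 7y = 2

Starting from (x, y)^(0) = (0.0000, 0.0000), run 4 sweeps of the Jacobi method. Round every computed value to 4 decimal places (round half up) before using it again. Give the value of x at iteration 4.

-3.1837

Iteration 1:
  x = (-8 - (-2)·0.0000) / (3) = -2.6667
  y = (2 - (-3)·0.0000) / (7) = 0.2857
Iteration 2:
  x = (-8 - (-2)·0.2857) / (3) = -2.4762
  y = (2 - (-3)·-2.6667) / (7) = -0.8572
Iteration 3:
  x = (-8 - (-2)·-0.8572) / (3) = -3.2381
  y = (2 - (-3)·-2.4762) / (7) = -0.7755
Iteration 4:
  x = (-8 - (-2)·-0.7755) / (3) = -3.1837
  y = (2 - (-3)·-3.2381) / (7) = -1.1020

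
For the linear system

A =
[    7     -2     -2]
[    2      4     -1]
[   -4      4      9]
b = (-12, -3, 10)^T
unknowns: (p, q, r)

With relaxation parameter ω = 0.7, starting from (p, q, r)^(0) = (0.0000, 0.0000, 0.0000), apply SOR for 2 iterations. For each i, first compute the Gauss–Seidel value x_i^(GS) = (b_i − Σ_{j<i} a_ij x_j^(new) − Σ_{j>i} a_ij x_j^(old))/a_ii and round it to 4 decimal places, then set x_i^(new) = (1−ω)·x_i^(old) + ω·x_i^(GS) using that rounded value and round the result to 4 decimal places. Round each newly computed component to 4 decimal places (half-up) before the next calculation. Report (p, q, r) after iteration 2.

(-1.4936, 0.0428, 0.4309)

Iteration 1:
  p: GS value = (-12 - (-2)·0.0000 - (-2)·0.0000) / (7) = -1.7143;  p ← (1−ω)·0.0000 + ω·-1.7143 = -1.2000
  q: GS value = (-3 - (2)·-1.2000 - (-1)·0.0000) / (4) = -0.1500;  q ← (1−ω)·0.0000 + ω·-0.1500 = -0.1050
  r: GS value = (10 - (-4)·-1.2000 - (4)·-0.1050) / (9) = 0.6244;  r ← (1−ω)·0.0000 + ω·0.6244 = 0.4371
Iteration 2:
  p: GS value = (-12 - (-2)·-0.1050 - (-2)·0.4371) / (7) = -1.6194;  p ← (1−ω)·-1.2000 + ω·-1.6194 = -1.4936
  q: GS value = (-3 - (2)·-1.4936 - (-1)·0.4371) / (4) = 0.1061;  q ← (1−ω)·-0.1050 + ω·0.1061 = 0.0428
  r: GS value = (10 - (-4)·-1.4936 - (4)·0.0428) / (9) = 0.4283;  r ← (1−ω)·0.4371 + ω·0.4283 = 0.4309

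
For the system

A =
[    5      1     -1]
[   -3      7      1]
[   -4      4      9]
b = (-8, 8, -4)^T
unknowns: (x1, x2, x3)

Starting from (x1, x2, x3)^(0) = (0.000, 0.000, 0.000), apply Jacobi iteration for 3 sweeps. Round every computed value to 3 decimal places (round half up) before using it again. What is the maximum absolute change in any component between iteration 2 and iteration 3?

Iteration 1:
  x1 = (-8 - (1)·0.000 - (-1)·0.000) / (5) = -1.600
  x2 = (8 - (-3)·0.000 - (1)·0.000) / (7) = 1.143
  x3 = (-4 - (-4)·0.000 - (4)·0.000) / (9) = -0.444
Iteration 2:
  x1 = (-8 - (1)·1.143 - (-1)·-0.444) / (5) = -1.917
  x2 = (8 - (-3)·-1.600 - (1)·-0.444) / (7) = 0.521
  x3 = (-4 - (-4)·-1.600 - (4)·1.143) / (9) = -1.664
Iteration 3:
  x1 = (-8 - (1)·0.521 - (-1)·-1.664) / (5) = -2.037
  x2 = (8 - (-3)·-1.917 - (1)·-1.664) / (7) = 0.559
  x3 = (-4 - (-4)·-1.917 - (4)·0.521) / (9) = -1.528
Change: (-0.120, 0.038, 0.136) → max |·| = 0.136

0.136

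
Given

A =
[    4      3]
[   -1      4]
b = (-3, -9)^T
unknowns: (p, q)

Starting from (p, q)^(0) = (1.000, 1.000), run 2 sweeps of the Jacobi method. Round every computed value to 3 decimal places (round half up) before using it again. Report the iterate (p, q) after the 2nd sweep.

(0.750, -2.625)

Iteration 1:
  p = (-3 - (3)·1.000) / (4) = -1.500
  q = (-9 - (-1)·1.000) / (4) = -2.000
Iteration 2:
  p = (-3 - (3)·-2.000) / (4) = 0.750
  q = (-9 - (-1)·-1.500) / (4) = -2.625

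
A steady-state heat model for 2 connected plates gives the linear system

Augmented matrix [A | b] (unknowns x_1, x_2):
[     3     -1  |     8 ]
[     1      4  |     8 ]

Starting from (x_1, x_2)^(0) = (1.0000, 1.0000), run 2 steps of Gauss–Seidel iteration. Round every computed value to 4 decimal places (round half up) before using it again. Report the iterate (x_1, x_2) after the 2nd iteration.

Iteration 1:
  x_1 = (8 - (-1)·1.0000) / (3) = 3.0000
  x_2 = (8 - (1)·3.0000) / (4) = 1.2500
Iteration 2:
  x_1 = (8 - (-1)·1.2500) / (3) = 3.0833
  x_2 = (8 - (1)·3.0833) / (4) = 1.2292

(3.0833, 1.2292)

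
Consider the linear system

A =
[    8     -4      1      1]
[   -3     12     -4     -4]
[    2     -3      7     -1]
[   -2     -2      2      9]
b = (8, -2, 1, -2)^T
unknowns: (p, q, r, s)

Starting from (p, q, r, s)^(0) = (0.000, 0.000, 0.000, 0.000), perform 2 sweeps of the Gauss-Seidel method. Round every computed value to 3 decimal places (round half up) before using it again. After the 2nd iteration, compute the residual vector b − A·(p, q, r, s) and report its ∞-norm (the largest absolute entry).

0.039

Iteration 1:
  p = (8 - (-4)·0.000 - (1)·0.000 - (1)·0.000) / (8) = 1.000
  q = (-2 - (-3)·1.000 - (-4)·0.000 - (-4)·0.000) / (12) = 0.083
  r = (1 - (2)·1.000 - (-3)·0.083 - (-1)·0.000) / (7) = -0.107
  s = (-2 - (-2)·1.000 - (-2)·0.083 - (2)·-0.107) / (9) = 0.042
Iteration 2:
  p = (8 - (-4)·0.083 - (1)·-0.107 - (1)·0.042) / (8) = 1.050
  q = (-2 - (-3)·1.050 - (-4)·-0.107 - (-4)·0.042) / (12) = 0.074
  r = (1 - (2)·1.050 - (-3)·0.074 - (-1)·0.042) / (7) = -0.119
  s = (-2 - (-2)·1.050 - (-2)·0.074 - (2)·-0.119) / (9) = 0.054
Residual b − A·x = (-0.039, 0.002, 0.009, 0.000); ∞-norm = 0.039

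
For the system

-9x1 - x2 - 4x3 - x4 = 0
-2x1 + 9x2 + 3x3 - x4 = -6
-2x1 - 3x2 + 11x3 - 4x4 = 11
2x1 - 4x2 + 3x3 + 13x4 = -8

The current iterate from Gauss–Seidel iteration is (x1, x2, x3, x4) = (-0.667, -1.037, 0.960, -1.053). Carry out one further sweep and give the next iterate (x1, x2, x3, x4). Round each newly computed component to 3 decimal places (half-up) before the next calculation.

(-0.194, -1.147, 0.269, -1.001)

One sweep:
  x1 = (0 - (-1)·-1.037 - (-4)·0.960 - (-1)·-1.053) / (-9) = -0.194
  x2 = (-6 - (-2)·-0.194 - (3)·0.960 - (-1)·-1.053) / (9) = -1.147
  x3 = (11 - (-2)·-0.194 - (-3)·-1.147 - (-4)·-1.053) / (11) = 0.269
  x4 = (-8 - (2)·-0.194 - (-4)·-1.147 - (3)·0.269) / (13) = -1.001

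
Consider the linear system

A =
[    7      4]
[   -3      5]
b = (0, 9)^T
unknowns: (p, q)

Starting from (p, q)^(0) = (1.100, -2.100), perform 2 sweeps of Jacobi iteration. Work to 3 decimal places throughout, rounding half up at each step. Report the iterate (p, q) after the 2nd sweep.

(-1.406, 2.520)

Iteration 1:
  p = (0 - (4)·-2.100) / (7) = 1.200
  q = (9 - (-3)·1.100) / (5) = 2.460
Iteration 2:
  p = (0 - (4)·2.460) / (7) = -1.406
  q = (9 - (-3)·1.200) / (5) = 2.520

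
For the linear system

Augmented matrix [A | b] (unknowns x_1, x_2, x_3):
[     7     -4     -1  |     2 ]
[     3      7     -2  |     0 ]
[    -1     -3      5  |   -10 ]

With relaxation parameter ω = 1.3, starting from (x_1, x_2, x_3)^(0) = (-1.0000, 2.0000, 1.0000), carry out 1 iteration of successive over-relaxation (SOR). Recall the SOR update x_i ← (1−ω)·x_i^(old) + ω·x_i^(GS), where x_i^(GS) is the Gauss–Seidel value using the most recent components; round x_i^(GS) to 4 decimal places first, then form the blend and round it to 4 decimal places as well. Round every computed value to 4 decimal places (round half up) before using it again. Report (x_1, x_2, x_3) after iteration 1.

Iteration 1:
  x_1: GS value = (2 - (-4)·2.0000 - (-1)·1.0000) / (7) = 1.5714;  x_1 ← (1−ω)·-1.0000 + ω·1.5714 = 2.3428
  x_2: GS value = (0 - (3)·2.3428 - (-2)·1.0000) / (7) = -0.7183;  x_2 ← (1−ω)·2.0000 + ω·-0.7183 = -1.5338
  x_3: GS value = (-10 - (-1)·2.3428 - (-3)·-1.5338) / (5) = -2.4517;  x_3 ← (1−ω)·1.0000 + ω·-2.4517 = -3.4872

(2.3428, -1.5338, -3.4872)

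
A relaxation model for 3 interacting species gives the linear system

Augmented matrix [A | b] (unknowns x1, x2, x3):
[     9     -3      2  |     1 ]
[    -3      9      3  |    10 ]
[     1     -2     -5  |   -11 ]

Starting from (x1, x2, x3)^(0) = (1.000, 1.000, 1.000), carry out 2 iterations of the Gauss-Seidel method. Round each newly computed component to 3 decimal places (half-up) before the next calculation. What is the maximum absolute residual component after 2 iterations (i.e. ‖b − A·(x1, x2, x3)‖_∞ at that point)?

1.363

Iteration 1:
  x1 = (1 - (-3)·1.000 - (2)·1.000) / (9) = 0.222
  x2 = (10 - (-3)·0.222 - (3)·1.000) / (9) = 0.852
  x3 = (-11 - (1)·0.222 - (-2)·0.852) / (-5) = 1.904
Iteration 2:
  x1 = (1 - (-3)·0.852 - (2)·1.904) / (9) = -0.028
  x2 = (10 - (-3)·-0.028 - (3)·1.904) / (9) = 0.467
  x3 = (-11 - (1)·-0.028 - (-2)·0.467) / (-5) = 2.008
Residual b − A·x = (-1.363, -0.311, 0.002); ∞-norm = 1.363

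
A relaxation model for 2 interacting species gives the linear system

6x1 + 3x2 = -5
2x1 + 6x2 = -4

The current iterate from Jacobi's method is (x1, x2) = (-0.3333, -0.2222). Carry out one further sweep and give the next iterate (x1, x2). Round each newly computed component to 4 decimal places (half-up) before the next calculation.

One sweep:
  x1 = (-5 - (3)·-0.2222) / (6) = -0.7222
  x2 = (-4 - (2)·-0.3333) / (6) = -0.5556

(-0.7222, -0.5556)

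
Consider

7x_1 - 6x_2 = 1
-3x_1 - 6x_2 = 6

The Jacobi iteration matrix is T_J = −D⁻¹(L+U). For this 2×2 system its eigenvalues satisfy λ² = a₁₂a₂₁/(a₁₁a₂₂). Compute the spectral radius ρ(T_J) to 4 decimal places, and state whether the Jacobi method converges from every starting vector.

a₁₂a₂₁/(a₁₁a₂₂) = (-6)·(-3) / ((7)·(-6)) = -0.428571
ρ = √|-0.428571| = √0.428571 = 0.6547
ρ < 1, so Jacobi converges

0.6547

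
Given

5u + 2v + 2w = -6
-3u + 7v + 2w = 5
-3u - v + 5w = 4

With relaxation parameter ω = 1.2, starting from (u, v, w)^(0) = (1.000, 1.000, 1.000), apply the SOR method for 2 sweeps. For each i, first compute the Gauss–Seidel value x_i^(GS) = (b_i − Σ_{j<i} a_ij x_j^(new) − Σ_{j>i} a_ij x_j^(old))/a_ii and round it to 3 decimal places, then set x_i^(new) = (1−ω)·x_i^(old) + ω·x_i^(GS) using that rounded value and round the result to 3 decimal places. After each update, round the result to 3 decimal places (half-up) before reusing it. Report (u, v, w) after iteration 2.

(0.222, 1.641, 1.785)

Iteration 1:
  u: GS value = (-6 - (2)·1.000 - (2)·1.000) / (5) = -2.000;  u ← (1−ω)·1.000 + ω·-2.000 = -2.600
  v: GS value = (5 - (-3)·-2.600 - (2)·1.000) / (7) = -0.686;  v ← (1−ω)·1.000 + ω·-0.686 = -1.023
  w: GS value = (4 - (-3)·-2.600 - (-1)·-1.023) / (5) = -0.965;  w ← (1−ω)·1.000 + ω·-0.965 = -1.358
Iteration 2:
  u: GS value = (-6 - (2)·-1.023 - (2)·-1.358) / (5) = -0.248;  u ← (1−ω)·-2.600 + ω·-0.248 = 0.222
  v: GS value = (5 - (-3)·0.222 - (2)·-1.358) / (7) = 1.197;  v ← (1−ω)·-1.023 + ω·1.197 = 1.641
  w: GS value = (4 - (-3)·0.222 - (-1)·1.641) / (5) = 1.261;  w ← (1−ω)·-1.358 + ω·1.261 = 1.785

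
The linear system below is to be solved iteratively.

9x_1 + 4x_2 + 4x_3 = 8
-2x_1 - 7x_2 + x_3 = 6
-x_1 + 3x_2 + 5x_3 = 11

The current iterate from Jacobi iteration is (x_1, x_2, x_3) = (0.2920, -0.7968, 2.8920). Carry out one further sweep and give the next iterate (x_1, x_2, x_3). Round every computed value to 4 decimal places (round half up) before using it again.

One sweep:
  x_1 = (8 - (4)·-0.7968 - (4)·2.8920) / (9) = -0.0423
  x_2 = (6 - (-2)·0.2920 - (1)·2.8920) / (-7) = -0.5274
  x_3 = (11 - (-1)·0.2920 - (3)·-0.7968) / (5) = 2.7365

(-0.0423, -0.5274, 2.7365)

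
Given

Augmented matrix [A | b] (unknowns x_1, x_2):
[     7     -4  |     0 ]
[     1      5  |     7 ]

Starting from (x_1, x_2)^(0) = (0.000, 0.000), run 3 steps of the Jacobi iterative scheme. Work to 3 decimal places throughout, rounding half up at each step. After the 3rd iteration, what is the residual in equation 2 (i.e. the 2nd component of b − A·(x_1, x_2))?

Iteration 1:
  x_1 = (0 - (-4)·0.000) / (7) = 0.000
  x_2 = (7 - (1)·0.000) / (5) = 1.400
Iteration 2:
  x_1 = (0 - (-4)·1.400) / (7) = 0.800
  x_2 = (7 - (1)·0.000) / (5) = 1.400
Iteration 3:
  x_1 = (0 - (-4)·1.400) / (7) = 0.800
  x_2 = (7 - (1)·0.800) / (5) = 1.240
Residual b − A·x = (-0.640, 0.000)

0.000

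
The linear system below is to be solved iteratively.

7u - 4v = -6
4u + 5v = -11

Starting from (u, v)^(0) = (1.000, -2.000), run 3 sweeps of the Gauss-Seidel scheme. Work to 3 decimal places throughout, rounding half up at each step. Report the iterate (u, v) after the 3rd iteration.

(-1.566, -0.947)

Iteration 1:
  u = (-6 - (-4)·-2.000) / (7) = -2.000
  v = (-11 - (4)·-2.000) / (5) = -0.600
Iteration 2:
  u = (-6 - (-4)·-0.600) / (7) = -1.200
  v = (-11 - (4)·-1.200) / (5) = -1.240
Iteration 3:
  u = (-6 - (-4)·-1.240) / (7) = -1.566
  v = (-11 - (4)·-1.566) / (5) = -0.947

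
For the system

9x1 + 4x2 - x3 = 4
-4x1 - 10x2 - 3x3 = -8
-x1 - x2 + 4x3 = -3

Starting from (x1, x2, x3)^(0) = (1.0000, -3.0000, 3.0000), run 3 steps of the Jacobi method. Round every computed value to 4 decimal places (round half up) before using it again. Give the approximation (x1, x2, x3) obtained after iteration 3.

Iteration 1:
  x1 = (4 - (4)·-3.0000 - (-1)·3.0000) / (9) = 2.1111
  x2 = (-8 - (-4)·1.0000 - (-3)·3.0000) / (-10) = -0.5000
  x3 = (-3 - (-1)·1.0000 - (-1)·-3.0000) / (4) = -1.2500
Iteration 2:
  x1 = (4 - (4)·-0.5000 - (-1)·-1.2500) / (9) = 0.5278
  x2 = (-8 - (-4)·2.1111 - (-3)·-1.2500) / (-10) = 0.3306
  x3 = (-3 - (-1)·2.1111 - (-1)·-0.5000) / (4) = -0.3472
Iteration 3:
  x1 = (4 - (4)·0.3306 - (-1)·-0.3472) / (9) = 0.2589
  x2 = (-8 - (-4)·0.5278 - (-3)·-0.3472) / (-10) = 0.6930
  x3 = (-3 - (-1)·0.5278 - (-1)·0.3306) / (4) = -0.5354

(0.2589, 0.6930, -0.5354)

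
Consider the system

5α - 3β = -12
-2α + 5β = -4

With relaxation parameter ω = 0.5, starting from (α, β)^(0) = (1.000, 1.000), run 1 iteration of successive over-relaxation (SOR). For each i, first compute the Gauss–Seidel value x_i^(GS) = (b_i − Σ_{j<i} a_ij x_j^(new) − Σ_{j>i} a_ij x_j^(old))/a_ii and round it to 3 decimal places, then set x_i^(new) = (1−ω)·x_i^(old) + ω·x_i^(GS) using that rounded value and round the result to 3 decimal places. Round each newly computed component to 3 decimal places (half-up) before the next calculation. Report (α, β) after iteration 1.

(-0.400, 0.020)

Iteration 1:
  α: GS value = (-12 - (-3)·1.000) / (5) = -1.800;  α ← (1−ω)·1.000 + ω·-1.800 = -0.400
  β: GS value = (-4 - (-2)·-0.400) / (5) = -0.960;  β ← (1−ω)·1.000 + ω·-0.960 = 0.020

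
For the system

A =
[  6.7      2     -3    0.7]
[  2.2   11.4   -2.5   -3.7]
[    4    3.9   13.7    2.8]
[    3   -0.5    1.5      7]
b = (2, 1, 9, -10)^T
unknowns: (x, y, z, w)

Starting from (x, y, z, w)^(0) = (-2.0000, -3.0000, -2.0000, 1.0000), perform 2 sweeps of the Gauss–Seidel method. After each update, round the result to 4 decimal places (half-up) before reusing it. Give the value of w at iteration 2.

-1.9476

Iteration 1:
  x = (2 - (2)·-3.0000 - (-3)·-2.0000 - (0.7)·1.0000) / (6.7) = 0.1940
  y = (1 - (2.2)·0.1940 - (-2.5)·-2.0000 - (-3.7)·1.0000) / (11.4) = -0.0638
  z = (9 - (4)·0.1940 - (3.9)·-0.0638 - (2.8)·1.0000) / (13.7) = 0.4141
  w = (-10 - (3)·0.1940 - (-0.5)·-0.0638 - (1.5)·0.4141) / (7) = -1.6050
Iteration 2:
  x = (2 - (2)·-0.0638 - (-3)·0.4141 - (0.7)·-1.6050) / (6.7) = 0.6707
  y = (1 - (2.2)·0.6707 - (-2.5)·0.4141 - (-3.7)·-1.6050) / (11.4) = -0.4718
  z = (9 - (4)·0.6707 - (3.9)·-0.4718 - (2.8)·-1.6050) / (13.7) = 0.9234
  w = (-10 - (3)·0.6707 - (-0.5)·-0.4718 - (1.5)·0.9234) / (7) = -1.9476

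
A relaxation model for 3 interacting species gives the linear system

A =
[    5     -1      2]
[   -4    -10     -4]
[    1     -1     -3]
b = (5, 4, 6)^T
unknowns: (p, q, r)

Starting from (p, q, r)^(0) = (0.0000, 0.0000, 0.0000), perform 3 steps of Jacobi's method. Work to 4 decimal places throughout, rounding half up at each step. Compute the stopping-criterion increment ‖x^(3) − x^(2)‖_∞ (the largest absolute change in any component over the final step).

0.4747

Iteration 1:
  p = (5 - (-1)·0.0000 - (2)·0.0000) / (5) = 1.0000
  q = (4 - (-4)·0.0000 - (-4)·0.0000) / (-10) = -0.4000
  r = (6 - (1)·0.0000 - (-1)·0.0000) / (-3) = -2.0000
Iteration 2:
  p = (5 - (-1)·-0.4000 - (2)·-2.0000) / (5) = 1.7200
  q = (4 - (-4)·1.0000 - (-4)·-2.0000) / (-10) = 0.0000
  r = (6 - (1)·1.0000 - (-1)·-0.4000) / (-3) = -1.5333
Iteration 3:
  p = (5 - (-1)·0.0000 - (2)·-1.5333) / (5) = 1.6133
  q = (4 - (-4)·1.7200 - (-4)·-1.5333) / (-10) = -0.4747
  r = (6 - (1)·1.7200 - (-1)·0.0000) / (-3) = -1.4267
Change: (-0.1067, -0.4747, 0.1066) → max |·| = 0.4747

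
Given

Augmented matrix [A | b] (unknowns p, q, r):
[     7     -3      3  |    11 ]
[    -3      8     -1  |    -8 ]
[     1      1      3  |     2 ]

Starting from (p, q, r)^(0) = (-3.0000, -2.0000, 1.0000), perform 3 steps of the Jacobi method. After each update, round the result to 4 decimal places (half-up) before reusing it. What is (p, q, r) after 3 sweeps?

(0.7832, -0.9524, 0.9623)

Iteration 1:
  p = (11 - (-3)·-2.0000 - (3)·1.0000) / (7) = 0.2857
  q = (-8 - (-3)·-3.0000 - (-1)·1.0000) / (8) = -2.0000
  r = (2 - (1)·-3.0000 - (1)·-2.0000) / (3) = 2.3333
Iteration 2:
  p = (11 - (-3)·-2.0000 - (3)·2.3333) / (7) = -0.2857
  q = (-8 - (-3)·0.2857 - (-1)·2.3333) / (8) = -0.6012
  r = (2 - (1)·0.2857 - (1)·-2.0000) / (3) = 1.2381
Iteration 3:
  p = (11 - (-3)·-0.6012 - (3)·1.2381) / (7) = 0.7832
  q = (-8 - (-3)·-0.2857 - (-1)·1.2381) / (8) = -0.9524
  r = (2 - (1)·-0.2857 - (1)·-0.6012) / (3) = 0.9623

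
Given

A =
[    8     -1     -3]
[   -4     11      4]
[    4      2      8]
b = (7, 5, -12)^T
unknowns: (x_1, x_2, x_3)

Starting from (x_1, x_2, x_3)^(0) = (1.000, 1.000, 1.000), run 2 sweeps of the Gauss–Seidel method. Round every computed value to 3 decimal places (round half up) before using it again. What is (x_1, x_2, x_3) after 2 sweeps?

(0.073, 1.330, -1.869)

Iteration 1:
  x_1 = (7 - (-1)·1.000 - (-3)·1.000) / (8) = 1.375
  x_2 = (5 - (-4)·1.375 - (4)·1.000) / (11) = 0.591
  x_3 = (-12 - (4)·1.375 - (2)·0.591) / (8) = -2.335
Iteration 2:
  x_1 = (7 - (-1)·0.591 - (-3)·-2.335) / (8) = 0.073
  x_2 = (5 - (-4)·0.073 - (4)·-2.335) / (11) = 1.330
  x_3 = (-12 - (4)·0.073 - (2)·1.330) / (8) = -1.869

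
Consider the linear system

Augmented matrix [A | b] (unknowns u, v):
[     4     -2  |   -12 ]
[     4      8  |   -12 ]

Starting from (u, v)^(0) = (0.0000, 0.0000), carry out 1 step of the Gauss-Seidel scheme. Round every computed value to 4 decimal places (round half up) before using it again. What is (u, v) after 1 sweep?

Iteration 1:
  u = (-12 - (-2)·0.0000) / (4) = -3.0000
  v = (-12 - (4)·-3.0000) / (8) = 0.0000

(-3.0000, 0.0000)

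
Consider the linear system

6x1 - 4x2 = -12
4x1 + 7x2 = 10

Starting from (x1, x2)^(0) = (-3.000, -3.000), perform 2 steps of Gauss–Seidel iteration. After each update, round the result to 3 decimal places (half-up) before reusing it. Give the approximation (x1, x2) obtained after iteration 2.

(0.476, 1.157)

Iteration 1:
  x1 = (-12 - (-4)·-3.000) / (6) = -4.000
  x2 = (10 - (4)·-4.000) / (7) = 3.714
Iteration 2:
  x1 = (-12 - (-4)·3.714) / (6) = 0.476
  x2 = (10 - (4)·0.476) / (7) = 1.157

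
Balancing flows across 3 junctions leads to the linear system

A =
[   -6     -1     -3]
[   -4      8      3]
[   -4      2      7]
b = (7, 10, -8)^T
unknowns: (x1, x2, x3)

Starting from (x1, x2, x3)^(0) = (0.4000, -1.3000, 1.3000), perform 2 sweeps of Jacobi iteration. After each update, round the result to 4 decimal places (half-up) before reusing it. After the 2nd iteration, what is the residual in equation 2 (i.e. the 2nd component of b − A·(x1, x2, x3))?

Iteration 1:
  x1 = (7 - (-1)·-1.3000 - (-3)·1.3000) / (-6) = -1.6000
  x2 = (10 - (-4)·0.4000 - (3)·1.3000) / (8) = 0.9625
  x3 = (-8 - (-4)·0.4000 - (2)·-1.3000) / (7) = -0.5429
Iteration 2:
  x1 = (7 - (-1)·0.9625 - (-3)·-0.5429) / (-6) = -1.0556
  x2 = (10 - (-4)·-1.6000 - (3)·-0.5429) / (8) = 0.6536
  x3 = (-8 - (-4)·-1.6000 - (2)·0.9625) / (7) = -2.3321
Residual b − A·x = (-5.6763, 7.5451, 2.7951)

7.5451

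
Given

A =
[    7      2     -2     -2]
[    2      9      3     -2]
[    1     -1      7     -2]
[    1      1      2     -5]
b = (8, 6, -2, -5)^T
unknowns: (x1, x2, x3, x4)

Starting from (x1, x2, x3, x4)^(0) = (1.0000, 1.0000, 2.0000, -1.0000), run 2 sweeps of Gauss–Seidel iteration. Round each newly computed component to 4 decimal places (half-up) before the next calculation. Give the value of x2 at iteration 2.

0.8299

Iteration 1:
  x1 = (8 - (2)·1.0000 - (-2)·2.0000 - (-2)·-1.0000) / (7) = 1.1429
  x2 = (6 - (2)·1.1429 - (3)·2.0000 - (-2)·-1.0000) / (9) = -0.4762
  x3 = (-2 - (1)·1.1429 - (-1)·-0.4762 - (-2)·-1.0000) / (7) = -0.8027
  x4 = (-5 - (1)·1.1429 - (1)·-0.4762 - (2)·-0.8027) / (-5) = 0.8123
Iteration 2:
  x1 = (8 - (2)·-0.4762 - (-2)·-0.8027 - (-2)·0.8123) / (7) = 1.2817
  x2 = (6 - (2)·1.2817 - (3)·-0.8027 - (-2)·0.8123) / (9) = 0.8299
  x3 = (-2 - (1)·1.2817 - (-1)·0.8299 - (-2)·0.8123) / (7) = -0.1182
  x4 = (-5 - (1)·1.2817 - (1)·0.8299 - (2)·-0.1182) / (-5) = 1.3750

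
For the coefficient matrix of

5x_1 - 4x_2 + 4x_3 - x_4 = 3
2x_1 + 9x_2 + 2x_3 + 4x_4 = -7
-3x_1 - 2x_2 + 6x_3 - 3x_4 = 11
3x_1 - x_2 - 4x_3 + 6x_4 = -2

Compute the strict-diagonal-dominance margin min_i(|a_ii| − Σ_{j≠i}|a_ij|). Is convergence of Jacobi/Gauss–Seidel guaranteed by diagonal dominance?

-4

row 1: |5| − (4+4+1) = -4
row 2: |9| − (2+2+4) = 1
row 3: |6| − (3+2+3) = -2
row 4: |6| − (3+1+4) = -2
minimum over rows = -4 → not strictly diagonally dominant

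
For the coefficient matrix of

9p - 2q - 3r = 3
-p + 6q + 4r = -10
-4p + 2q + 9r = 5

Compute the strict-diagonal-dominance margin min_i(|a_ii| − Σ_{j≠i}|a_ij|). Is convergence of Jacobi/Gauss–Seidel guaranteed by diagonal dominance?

1

row 1: |9| − (2+3) = 4
row 2: |6| − (1+4) = 1
row 3: |9| − (4+2) = 3
minimum over rows = 1 → strictly diagonally dominant (convergence guaranteed)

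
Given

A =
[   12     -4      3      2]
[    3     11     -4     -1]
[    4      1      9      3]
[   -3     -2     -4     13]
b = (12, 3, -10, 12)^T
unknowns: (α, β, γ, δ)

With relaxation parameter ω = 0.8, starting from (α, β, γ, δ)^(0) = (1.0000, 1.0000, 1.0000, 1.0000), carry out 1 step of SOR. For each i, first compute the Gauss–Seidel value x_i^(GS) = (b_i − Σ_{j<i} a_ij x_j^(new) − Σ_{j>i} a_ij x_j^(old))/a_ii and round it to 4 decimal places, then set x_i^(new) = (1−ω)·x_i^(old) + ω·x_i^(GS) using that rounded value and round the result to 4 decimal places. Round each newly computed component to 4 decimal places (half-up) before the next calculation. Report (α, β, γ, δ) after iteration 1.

Iteration 1:
  α: GS value = (12 - (-4)·1.0000 - (3)·1.0000 - (2)·1.0000) / (12) = 0.9167;  α ← (1−ω)·1.0000 + ω·0.9167 = 0.9334
  β: GS value = (3 - (3)·0.9334 - (-4)·1.0000 - (-1)·1.0000) / (11) = 0.4727;  β ← (1−ω)·1.0000 + ω·0.4727 = 0.5782
  γ: GS value = (-10 - (4)·0.9334 - (1)·0.5782 - (3)·1.0000) / (9) = -1.9235;  γ ← (1−ω)·1.0000 + ω·-1.9235 = -1.3388
  δ: GS value = (12 - (-3)·0.9334 - (-2)·0.5782 - (-4)·-1.3388) / (13) = 0.8155;  δ ← (1−ω)·1.0000 + ω·0.8155 = 0.8524

(0.9334, 0.5782, -1.3388, 0.8524)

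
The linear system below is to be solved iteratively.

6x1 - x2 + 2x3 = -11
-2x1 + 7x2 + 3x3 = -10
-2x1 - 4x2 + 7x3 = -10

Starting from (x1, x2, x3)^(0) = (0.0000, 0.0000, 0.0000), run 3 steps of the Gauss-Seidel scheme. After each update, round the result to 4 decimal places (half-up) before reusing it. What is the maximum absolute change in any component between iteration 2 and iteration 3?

Iteration 1:
  x1 = (-11 - (-1)·0.0000 - (2)·0.0000) / (6) = -1.8333
  x2 = (-10 - (-2)·-1.8333 - (3)·0.0000) / (7) = -1.9524
  x3 = (-10 - (-2)·-1.8333 - (-4)·-1.9524) / (7) = -3.0680
Iteration 2:
  x1 = (-11 - (-1)·-1.9524 - (2)·-3.0680) / (6) = -1.1361
  x2 = (-10 - (-2)·-1.1361 - (3)·-3.0680) / (7) = -0.4383
  x3 = (-10 - (-2)·-1.1361 - (-4)·-0.4383) / (7) = -2.0036
Iteration 3:
  x1 = (-11 - (-1)·-0.4383 - (2)·-2.0036) / (6) = -1.2385
  x2 = (-10 - (-2)·-1.2385 - (3)·-2.0036) / (7) = -0.9237
  x3 = (-10 - (-2)·-1.2385 - (-4)·-0.9237) / (7) = -2.3103
Change: (-0.1024, -0.4854, -0.3067) → max |·| = 0.4854

0.4854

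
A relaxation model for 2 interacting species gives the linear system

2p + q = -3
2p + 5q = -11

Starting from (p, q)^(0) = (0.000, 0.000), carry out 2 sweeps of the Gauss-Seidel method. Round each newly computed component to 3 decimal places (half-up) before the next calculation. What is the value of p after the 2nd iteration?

-0.700

Iteration 1:
  p = (-3 - (1)·0.000) / (2) = -1.500
  q = (-11 - (2)·-1.500) / (5) = -1.600
Iteration 2:
  p = (-3 - (1)·-1.600) / (2) = -0.700
  q = (-11 - (2)·-0.700) / (5) = -1.920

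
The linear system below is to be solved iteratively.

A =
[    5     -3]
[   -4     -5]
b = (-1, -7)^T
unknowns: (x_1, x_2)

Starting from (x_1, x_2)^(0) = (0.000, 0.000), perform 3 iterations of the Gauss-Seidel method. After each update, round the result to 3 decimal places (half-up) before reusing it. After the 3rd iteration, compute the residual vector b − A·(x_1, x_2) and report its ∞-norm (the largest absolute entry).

Iteration 1:
  x_1 = (-1 - (-3)·0.000) / (5) = -0.200
  x_2 = (-7 - (-4)·-0.200) / (-5) = 1.560
Iteration 2:
  x_1 = (-1 - (-3)·1.560) / (5) = 0.736
  x_2 = (-7 - (-4)·0.736) / (-5) = 0.811
Iteration 3:
  x_1 = (-1 - (-3)·0.811) / (5) = 0.287
  x_2 = (-7 - (-4)·0.287) / (-5) = 1.170
Residual b − A·x = (1.075, -0.002); ∞-norm = 1.075

1.075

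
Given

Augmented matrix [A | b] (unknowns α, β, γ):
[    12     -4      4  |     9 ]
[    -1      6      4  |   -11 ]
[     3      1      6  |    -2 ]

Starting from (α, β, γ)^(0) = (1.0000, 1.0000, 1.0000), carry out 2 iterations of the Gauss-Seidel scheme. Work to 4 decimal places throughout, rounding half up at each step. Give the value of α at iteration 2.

Iteration 1:
  α = (9 - (-4)·1.0000 - (4)·1.0000) / (12) = 0.7500
  β = (-11 - (-1)·0.7500 - (4)·1.0000) / (6) = -2.3750
  γ = (-2 - (3)·0.7500 - (1)·-2.3750) / (6) = -0.3125
Iteration 2:
  α = (9 - (-4)·-2.3750 - (4)·-0.3125) / (12) = 0.0625
  β = (-11 - (-1)·0.0625 - (4)·-0.3125) / (6) = -1.6146
  γ = (-2 - (3)·0.0625 - (1)·-1.6146) / (6) = -0.0955

0.0625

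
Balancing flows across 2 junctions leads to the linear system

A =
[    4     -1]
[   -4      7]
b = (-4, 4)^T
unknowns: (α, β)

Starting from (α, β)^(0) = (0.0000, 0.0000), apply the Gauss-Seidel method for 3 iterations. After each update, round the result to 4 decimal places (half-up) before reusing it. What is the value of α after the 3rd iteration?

-1.0000

Iteration 1:
  α = (-4 - (-1)·0.0000) / (4) = -1.0000
  β = (4 - (-4)·-1.0000) / (7) = 0.0000
Iteration 2:
  α = (-4 - (-1)·0.0000) / (4) = -1.0000
  β = (4 - (-4)·-1.0000) / (7) = 0.0000
Iteration 3:
  α = (-4 - (-1)·0.0000) / (4) = -1.0000
  β = (4 - (-4)·-1.0000) / (7) = 0.0000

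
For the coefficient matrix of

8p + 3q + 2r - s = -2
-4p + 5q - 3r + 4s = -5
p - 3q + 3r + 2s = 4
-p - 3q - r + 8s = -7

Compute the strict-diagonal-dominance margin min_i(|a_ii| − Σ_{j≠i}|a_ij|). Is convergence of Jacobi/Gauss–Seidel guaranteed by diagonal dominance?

-6

row 1: |8| − (3+2+1) = 2
row 2: |5| − (4+3+4) = -6
row 3: |3| − (1+3+2) = -3
row 4: |8| − (1+3+1) = 3
minimum over rows = -6 → not strictly diagonally dominant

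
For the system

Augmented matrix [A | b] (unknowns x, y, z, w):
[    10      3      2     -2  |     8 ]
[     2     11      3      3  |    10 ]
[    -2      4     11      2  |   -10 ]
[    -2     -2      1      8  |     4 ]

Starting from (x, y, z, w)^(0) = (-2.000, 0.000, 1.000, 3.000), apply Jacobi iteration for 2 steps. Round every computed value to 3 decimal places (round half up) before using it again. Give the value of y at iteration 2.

1.221

Iteration 1:
  x = (8 - (3)·0.000 - (2)·1.000 - (-2)·3.000) / (10) = 1.200
  y = (10 - (2)·-2.000 - (3)·1.000 - (3)·3.000) / (11) = 0.182
  z = (-10 - (-2)·-2.000 - (4)·0.000 - (2)·3.000) / (11) = -1.818
  w = (4 - (-2)·-2.000 - (-2)·0.000 - (1)·1.000) / (8) = -0.125
Iteration 2:
  x = (8 - (3)·0.182 - (2)·-1.818 - (-2)·-0.125) / (10) = 1.084
  y = (10 - (2)·1.200 - (3)·-1.818 - (3)·-0.125) / (11) = 1.221
  z = (-10 - (-2)·1.200 - (4)·0.182 - (2)·-0.125) / (11) = -0.734
  w = (4 - (-2)·1.200 - (-2)·0.182 - (1)·-1.818) / (8) = 1.073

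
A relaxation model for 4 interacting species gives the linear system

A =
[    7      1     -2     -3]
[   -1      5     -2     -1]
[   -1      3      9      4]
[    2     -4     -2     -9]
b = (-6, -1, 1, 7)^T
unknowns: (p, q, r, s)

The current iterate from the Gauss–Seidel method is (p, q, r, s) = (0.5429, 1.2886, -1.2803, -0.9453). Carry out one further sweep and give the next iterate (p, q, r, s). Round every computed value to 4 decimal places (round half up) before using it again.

One sweep:
  p = (-6 - (1)·1.2886 - (-2)·-1.2803 - (-3)·-0.9453) / (7) = -1.8122
  q = (-1 - (-1)·-1.8122 - (-2)·-1.2803 - (-1)·-0.9453) / (5) = -1.2636
  r = (1 - (-1)·-1.8122 - (3)·-1.2636 - (4)·-0.9453) / (9) = 0.7511
  s = (7 - (2)·-1.8122 - (-4)·-1.2636 - (-2)·0.7511) / (-9) = -0.7858

(-1.8122, -1.2636, 0.7511, -0.7858)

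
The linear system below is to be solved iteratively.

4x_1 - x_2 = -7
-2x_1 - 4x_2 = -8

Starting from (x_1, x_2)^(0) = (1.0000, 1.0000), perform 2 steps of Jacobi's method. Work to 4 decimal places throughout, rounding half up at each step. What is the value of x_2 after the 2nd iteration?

Iteration 1:
  x_1 = (-7 - (-1)·1.0000) / (4) = -1.5000
  x_2 = (-8 - (-2)·1.0000) / (-4) = 1.5000
Iteration 2:
  x_1 = (-7 - (-1)·1.5000) / (4) = -1.3750
  x_2 = (-8 - (-2)·-1.5000) / (-4) = 2.7500

2.7500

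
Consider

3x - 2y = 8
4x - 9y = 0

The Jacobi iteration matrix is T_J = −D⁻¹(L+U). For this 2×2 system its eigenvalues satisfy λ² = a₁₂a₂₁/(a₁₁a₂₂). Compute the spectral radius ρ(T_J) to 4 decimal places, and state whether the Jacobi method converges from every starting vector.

a₁₂a₂₁/(a₁₁a₂₂) = (-2)·(4) / ((3)·(-9)) = 0.296296
ρ = √|0.296296| = √0.296296 = 0.5443
ρ < 1, so Jacobi converges

0.5443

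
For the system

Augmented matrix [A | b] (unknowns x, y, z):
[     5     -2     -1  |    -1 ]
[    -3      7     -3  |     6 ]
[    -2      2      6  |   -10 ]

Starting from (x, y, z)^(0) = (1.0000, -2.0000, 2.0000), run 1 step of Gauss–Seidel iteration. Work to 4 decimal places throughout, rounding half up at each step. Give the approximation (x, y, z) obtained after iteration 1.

(-0.6000, 1.4571, -2.3524)

Iteration 1:
  x = (-1 - (-2)·-2.0000 - (-1)·2.0000) / (5) = -0.6000
  y = (6 - (-3)·-0.6000 - (-3)·2.0000) / (7) = 1.4571
  z = (-10 - (-2)·-0.6000 - (2)·1.4571) / (6) = -2.3524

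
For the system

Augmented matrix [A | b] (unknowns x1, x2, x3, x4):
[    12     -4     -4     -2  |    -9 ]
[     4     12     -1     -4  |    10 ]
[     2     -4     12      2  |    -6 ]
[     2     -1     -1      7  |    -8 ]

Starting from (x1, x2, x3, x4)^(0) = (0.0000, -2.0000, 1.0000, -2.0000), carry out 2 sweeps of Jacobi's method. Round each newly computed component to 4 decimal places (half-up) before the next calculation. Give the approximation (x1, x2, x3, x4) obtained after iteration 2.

Iteration 1:
  x1 = (-9 - (-4)·-2.0000 - (-4)·1.0000 - (-2)·-2.0000) / (12) = -1.4167
  x2 = (10 - (4)·0.0000 - (-1)·1.0000 - (-4)·-2.0000) / (12) = 0.2500
  x3 = (-6 - (2)·0.0000 - (-4)·-2.0000 - (2)·-2.0000) / (12) = -0.8333
  x4 = (-8 - (2)·0.0000 - (-1)·-2.0000 - (-1)·1.0000) / (7) = -1.2857
Iteration 2:
  x1 = (-9 - (-4)·0.2500 - (-4)·-0.8333 - (-2)·-1.2857) / (12) = -1.1587
  x2 = (10 - (4)·-1.4167 - (-1)·-0.8333 - (-4)·-1.2857) / (12) = 0.8076
  x3 = (-6 - (2)·-1.4167 - (-4)·0.2500 - (2)·-1.2857) / (12) = 0.0337
  x4 = (-8 - (2)·-1.4167 - (-1)·0.2500 - (-1)·-0.8333) / (7) = -0.8214

(-1.1587, 0.8076, 0.0337, -0.8214)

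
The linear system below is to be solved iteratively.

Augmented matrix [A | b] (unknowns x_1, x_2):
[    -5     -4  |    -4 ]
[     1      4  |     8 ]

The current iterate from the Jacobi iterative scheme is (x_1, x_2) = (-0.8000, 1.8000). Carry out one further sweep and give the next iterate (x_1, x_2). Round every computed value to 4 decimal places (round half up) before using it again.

(-0.6400, 2.2000)

One sweep:
  x_1 = (-4 - (-4)·1.8000) / (-5) = -0.6400
  x_2 = (8 - (1)·-0.8000) / (4) = 2.2000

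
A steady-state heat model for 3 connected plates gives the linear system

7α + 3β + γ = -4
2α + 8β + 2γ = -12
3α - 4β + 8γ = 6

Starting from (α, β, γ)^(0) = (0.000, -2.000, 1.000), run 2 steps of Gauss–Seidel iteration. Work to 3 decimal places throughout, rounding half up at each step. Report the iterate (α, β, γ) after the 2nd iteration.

(0.222, -1.506, -0.086)

Iteration 1:
  α = (-4 - (3)·-2.000 - (1)·1.000) / (7) = 0.143
  β = (-12 - (2)·0.143 - (2)·1.000) / (8) = -1.786
  γ = (6 - (3)·0.143 - (-4)·-1.786) / (8) = -0.197
Iteration 2:
  α = (-4 - (3)·-1.786 - (1)·-0.197) / (7) = 0.222
  β = (-12 - (2)·0.222 - (2)·-0.197) / (8) = -1.506
  γ = (6 - (3)·0.222 - (-4)·-1.506) / (8) = -0.086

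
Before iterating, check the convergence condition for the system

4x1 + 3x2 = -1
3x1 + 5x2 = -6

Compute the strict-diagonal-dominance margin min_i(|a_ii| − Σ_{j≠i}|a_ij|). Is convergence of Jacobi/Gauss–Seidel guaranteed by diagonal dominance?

row 1: |4| − (3) = 1
row 2: |5| − (3) = 2
minimum over rows = 1 → strictly diagonally dominant (convergence guaranteed)

1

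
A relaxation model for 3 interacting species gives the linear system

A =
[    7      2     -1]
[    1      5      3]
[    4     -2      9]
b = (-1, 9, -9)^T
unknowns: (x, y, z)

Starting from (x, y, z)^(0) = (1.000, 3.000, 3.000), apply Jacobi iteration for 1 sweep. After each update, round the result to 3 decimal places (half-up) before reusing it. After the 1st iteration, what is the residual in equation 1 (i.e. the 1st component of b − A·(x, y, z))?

Iteration 1:
  x = (-1 - (2)·3.000 - (-1)·3.000) / (7) = -0.571
  y = (9 - (1)·1.000 - (3)·3.000) / (5) = -0.200
  z = (-9 - (4)·1.000 - (-2)·3.000) / (9) = -0.778
Residual b − A·x = (2.619, 12.905, -0.114)

2.619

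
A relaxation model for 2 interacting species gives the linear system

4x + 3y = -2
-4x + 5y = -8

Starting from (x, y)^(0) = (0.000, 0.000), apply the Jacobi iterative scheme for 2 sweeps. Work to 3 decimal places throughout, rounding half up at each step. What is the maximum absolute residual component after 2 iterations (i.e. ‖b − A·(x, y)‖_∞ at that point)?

Iteration 1:
  x = (-2 - (3)·0.000) / (4) = -0.500
  y = (-8 - (-4)·0.000) / (5) = -1.600
Iteration 2:
  x = (-2 - (3)·-1.600) / (4) = 0.700
  y = (-8 - (-4)·-0.500) / (5) = -2.000
Residual b − A·x = (1.200, 4.800); ∞-norm = 4.800

4.800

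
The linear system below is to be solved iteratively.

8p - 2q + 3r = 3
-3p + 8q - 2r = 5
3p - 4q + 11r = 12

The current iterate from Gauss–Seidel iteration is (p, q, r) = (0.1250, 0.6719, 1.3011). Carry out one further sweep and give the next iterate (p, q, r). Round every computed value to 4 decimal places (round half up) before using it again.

One sweep:
  p = (3 - (-2)·0.6719 - (3)·1.3011) / (8) = 0.0551
  q = (5 - (-3)·0.0551 - (-2)·1.3011) / (8) = 0.9709
  r = (12 - (3)·0.0551 - (-4)·0.9709) / (11) = 1.4289

(0.0551, 0.9709, 1.4289)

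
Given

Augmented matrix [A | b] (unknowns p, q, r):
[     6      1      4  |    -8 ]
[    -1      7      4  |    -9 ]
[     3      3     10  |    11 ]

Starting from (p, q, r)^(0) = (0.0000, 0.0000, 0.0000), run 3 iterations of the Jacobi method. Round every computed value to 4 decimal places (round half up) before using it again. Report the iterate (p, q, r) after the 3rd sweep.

(-2.2397, -2.6279, 2.2872)

Iteration 1:
  p = (-8 - (1)·0.0000 - (4)·0.0000) / (6) = -1.3333
  q = (-9 - (-1)·0.0000 - (4)·0.0000) / (7) = -1.2857
  r = (11 - (3)·0.0000 - (3)·0.0000) / (10) = 1.1000
Iteration 2:
  p = (-8 - (1)·-1.2857 - (4)·1.1000) / (6) = -1.8524
  q = (-9 - (-1)·-1.3333 - (4)·1.1000) / (7) = -2.1048
  r = (11 - (3)·-1.3333 - (3)·-1.2857) / (10) = 1.8857
Iteration 3:
  p = (-8 - (1)·-2.1048 - (4)·1.8857) / (6) = -2.2397
  q = (-9 - (-1)·-1.8524 - (4)·1.8857) / (7) = -2.6279
  r = (11 - (3)·-1.8524 - (3)·-2.1048) / (10) = 2.2872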